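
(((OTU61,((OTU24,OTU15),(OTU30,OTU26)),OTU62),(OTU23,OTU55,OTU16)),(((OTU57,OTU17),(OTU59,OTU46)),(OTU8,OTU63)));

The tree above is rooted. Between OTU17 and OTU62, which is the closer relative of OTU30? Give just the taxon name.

The MRCA of OTU30 and OTU62 subtends (OTU61,((OTU24,OTU15),(OTU30,OTU26)),OTU62) (6 taxa).
The MRCA of OTU30 and OTU17 is the root, subtending the entire tree (15 taxa).
The first is nested inside the second, so OTU30 shares a more recent common ancestor with OTU62.

OTU62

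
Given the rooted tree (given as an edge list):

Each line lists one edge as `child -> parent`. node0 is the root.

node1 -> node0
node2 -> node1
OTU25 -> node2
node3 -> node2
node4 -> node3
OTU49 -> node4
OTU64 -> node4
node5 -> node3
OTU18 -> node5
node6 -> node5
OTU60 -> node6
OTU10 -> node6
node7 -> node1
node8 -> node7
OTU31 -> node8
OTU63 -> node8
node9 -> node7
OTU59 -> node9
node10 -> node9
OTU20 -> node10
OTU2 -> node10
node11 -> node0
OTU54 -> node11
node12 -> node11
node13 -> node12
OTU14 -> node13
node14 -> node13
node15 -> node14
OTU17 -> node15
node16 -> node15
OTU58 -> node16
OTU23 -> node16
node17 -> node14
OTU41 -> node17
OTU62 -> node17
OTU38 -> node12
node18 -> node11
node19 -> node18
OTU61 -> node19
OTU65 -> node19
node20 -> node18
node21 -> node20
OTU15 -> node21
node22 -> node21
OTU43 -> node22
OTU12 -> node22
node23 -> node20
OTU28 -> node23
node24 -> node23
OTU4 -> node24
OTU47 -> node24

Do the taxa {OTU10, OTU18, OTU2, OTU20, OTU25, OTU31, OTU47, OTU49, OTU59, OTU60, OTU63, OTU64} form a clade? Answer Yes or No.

The MRCA of the listed taxa is the root, so the smallest clade containing them is the whole tree.
That clade also contains OTU12, OTU14, OTU15, OTU17, OTU23, OTU28, OTU38, OTU4, OTU41, OTU43, OTU54, OTU58, OTU61, OTU62, OTU65, which are not in the proposed group, so the group is not monophyletic.

No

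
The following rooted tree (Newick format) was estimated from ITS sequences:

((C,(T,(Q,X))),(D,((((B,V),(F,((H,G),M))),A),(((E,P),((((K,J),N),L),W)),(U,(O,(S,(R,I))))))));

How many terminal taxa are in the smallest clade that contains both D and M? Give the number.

20

The MRCA of D and M is the node subtending (D,((((B,V),(F,((H,G),M))),A),(((E,P),((((K,J),N),L),W)),(U,(O,(S,(R,I))))))).
That clade contains 20 terminal taxa: A, B, D, E, F, G, H, I, J, K, L, M, N, O, P, R, S, U, V, W.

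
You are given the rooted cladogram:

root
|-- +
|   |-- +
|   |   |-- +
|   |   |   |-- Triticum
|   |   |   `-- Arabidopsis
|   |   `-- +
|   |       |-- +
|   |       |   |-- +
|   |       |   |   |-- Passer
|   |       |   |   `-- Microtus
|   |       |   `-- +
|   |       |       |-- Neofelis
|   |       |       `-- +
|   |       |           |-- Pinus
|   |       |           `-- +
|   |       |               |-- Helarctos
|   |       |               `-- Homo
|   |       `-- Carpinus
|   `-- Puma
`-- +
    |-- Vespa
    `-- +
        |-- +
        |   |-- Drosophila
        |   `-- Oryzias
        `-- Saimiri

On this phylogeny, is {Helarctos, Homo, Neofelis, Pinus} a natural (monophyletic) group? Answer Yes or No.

Yes

The most recent common ancestor of these taxa subtends (Neofelis,(Pinus,(Helarctos,Homo))).
That clade has exactly 4 tips — every listed taxon and nothing else — so the group is monophyletic.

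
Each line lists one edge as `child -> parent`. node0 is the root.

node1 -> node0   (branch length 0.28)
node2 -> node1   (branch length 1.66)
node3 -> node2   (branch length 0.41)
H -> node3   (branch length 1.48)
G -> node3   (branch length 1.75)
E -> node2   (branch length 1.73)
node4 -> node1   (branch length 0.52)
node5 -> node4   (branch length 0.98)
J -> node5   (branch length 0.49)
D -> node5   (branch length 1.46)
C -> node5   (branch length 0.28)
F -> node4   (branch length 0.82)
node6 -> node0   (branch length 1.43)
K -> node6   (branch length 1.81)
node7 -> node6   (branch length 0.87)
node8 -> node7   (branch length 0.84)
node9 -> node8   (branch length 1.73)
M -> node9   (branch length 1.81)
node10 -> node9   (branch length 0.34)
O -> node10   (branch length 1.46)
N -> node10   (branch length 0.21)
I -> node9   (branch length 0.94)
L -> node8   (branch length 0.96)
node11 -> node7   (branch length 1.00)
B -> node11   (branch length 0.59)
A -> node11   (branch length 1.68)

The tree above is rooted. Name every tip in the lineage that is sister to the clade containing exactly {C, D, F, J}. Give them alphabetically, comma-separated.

The clade containing exactly {C, D, F, J} attaches to the tree at the node subtending (((H,G),E),((J,D,C),F)).
The other lineage descending from that same node — the sister group — is ((H,G),E); its 3 tips in alphabetical order are the answer.

E, G, H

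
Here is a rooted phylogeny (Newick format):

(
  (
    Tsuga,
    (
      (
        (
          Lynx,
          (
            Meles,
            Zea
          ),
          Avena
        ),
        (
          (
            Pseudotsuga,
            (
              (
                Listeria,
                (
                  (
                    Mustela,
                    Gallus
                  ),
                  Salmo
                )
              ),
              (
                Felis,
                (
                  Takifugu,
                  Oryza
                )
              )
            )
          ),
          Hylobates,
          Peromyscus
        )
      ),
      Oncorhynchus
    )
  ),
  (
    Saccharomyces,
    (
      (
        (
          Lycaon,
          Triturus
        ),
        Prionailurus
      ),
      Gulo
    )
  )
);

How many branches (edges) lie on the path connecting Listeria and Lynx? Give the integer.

7

The MRCA of Listeria and Lynx is the node subtending ((Lynx,(Meles,Zea),Avena),((Pseudotsuga,((Listeria,((Mustela,Gallus),Salmo)),(Felis,(Takifugu,Oryza)))),Hylobates,Peromyscus)).
From Listeria up to that node: 5 branches. From Lynx up to the same node: 2 branches. Total: 5 + 2 = 7.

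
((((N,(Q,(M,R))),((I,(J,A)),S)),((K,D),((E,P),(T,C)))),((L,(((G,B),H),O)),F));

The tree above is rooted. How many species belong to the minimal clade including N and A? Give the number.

The MRCA of N and A is the node subtending ((N,(Q,(M,R))),((I,(J,A)),S)).
That clade contains 8 terminal taxa: A, I, J, M, N, Q, R, S.

8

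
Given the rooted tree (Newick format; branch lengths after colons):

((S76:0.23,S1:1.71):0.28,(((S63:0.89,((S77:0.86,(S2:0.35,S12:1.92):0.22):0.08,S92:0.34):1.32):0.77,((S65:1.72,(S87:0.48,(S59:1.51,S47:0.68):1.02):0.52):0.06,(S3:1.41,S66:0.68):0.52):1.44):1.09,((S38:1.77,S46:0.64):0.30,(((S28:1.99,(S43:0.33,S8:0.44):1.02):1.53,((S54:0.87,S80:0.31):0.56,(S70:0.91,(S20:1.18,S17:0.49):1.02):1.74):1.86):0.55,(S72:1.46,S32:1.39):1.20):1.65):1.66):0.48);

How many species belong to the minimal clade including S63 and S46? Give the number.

23

The MRCA of S63 and S46 is the node subtending (((S63,((S77,(S2,S12)),S92)),((S65,(S87,(S59,S47))),(S3,S66))),((S38,S46),(((S28,(S43,S8)),((S54,S80),(S70,(S20,S17)))),(S72,S32)))).
That clade contains 23 terminal taxa: S12, S17, S2, S20, S28, S3, S32, S38, S43, S46, S47, S54, S59, S63, S65, S66, S70, S72, S77, S8, S80, S87, S92.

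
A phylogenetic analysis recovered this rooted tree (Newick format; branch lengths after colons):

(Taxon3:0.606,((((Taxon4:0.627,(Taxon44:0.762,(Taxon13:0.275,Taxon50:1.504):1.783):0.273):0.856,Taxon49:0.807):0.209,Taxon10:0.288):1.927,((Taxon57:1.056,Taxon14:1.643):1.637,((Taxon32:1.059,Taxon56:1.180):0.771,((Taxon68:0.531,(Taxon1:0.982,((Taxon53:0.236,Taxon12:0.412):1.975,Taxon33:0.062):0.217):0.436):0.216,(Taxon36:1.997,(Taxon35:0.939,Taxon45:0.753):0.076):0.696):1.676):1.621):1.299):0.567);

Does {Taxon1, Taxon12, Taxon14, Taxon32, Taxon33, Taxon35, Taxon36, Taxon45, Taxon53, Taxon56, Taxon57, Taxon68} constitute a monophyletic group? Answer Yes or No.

The most recent common ancestor of these taxa subtends ((Taxon57,Taxon14),((Taxon32,Taxon56),((Taxon68,(Taxon1,((Taxon53,Taxon12),Taxon33))),(Taxon36,(Taxon35,Taxon45))))).
That clade has exactly 12 tips — every listed taxon and nothing else — so the group is monophyletic.

Yes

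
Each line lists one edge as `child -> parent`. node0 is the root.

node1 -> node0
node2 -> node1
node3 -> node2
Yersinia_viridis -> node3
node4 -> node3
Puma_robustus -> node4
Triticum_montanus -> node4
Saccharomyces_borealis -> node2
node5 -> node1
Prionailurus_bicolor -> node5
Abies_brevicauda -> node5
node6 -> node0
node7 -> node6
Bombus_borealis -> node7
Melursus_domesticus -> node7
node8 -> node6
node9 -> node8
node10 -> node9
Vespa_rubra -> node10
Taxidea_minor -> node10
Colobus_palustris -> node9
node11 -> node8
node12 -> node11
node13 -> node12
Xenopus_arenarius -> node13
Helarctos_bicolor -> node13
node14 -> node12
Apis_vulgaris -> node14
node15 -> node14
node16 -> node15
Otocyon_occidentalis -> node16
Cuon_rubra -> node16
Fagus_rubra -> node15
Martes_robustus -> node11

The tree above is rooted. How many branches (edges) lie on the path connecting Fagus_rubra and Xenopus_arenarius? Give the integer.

5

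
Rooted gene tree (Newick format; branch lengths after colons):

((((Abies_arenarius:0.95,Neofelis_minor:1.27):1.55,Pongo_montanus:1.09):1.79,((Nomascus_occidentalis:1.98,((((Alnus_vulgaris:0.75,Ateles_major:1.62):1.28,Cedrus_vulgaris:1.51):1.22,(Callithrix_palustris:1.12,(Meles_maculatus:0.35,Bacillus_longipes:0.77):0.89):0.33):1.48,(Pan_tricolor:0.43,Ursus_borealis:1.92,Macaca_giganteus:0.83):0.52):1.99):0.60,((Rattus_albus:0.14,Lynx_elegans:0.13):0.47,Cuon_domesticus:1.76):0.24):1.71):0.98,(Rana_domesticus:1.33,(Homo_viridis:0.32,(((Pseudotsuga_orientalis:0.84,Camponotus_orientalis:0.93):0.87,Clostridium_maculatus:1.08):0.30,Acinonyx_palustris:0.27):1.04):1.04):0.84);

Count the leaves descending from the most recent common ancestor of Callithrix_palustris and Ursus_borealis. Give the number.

9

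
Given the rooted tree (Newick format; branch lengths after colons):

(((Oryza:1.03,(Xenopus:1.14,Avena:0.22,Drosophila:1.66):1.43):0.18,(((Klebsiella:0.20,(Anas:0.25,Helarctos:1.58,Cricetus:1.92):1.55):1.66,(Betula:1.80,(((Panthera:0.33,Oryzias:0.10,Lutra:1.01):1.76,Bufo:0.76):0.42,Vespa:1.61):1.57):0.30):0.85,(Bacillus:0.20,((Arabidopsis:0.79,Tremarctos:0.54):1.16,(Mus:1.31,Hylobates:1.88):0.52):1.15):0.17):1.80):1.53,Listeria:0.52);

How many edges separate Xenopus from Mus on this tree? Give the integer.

The MRCA of Xenopus and Mus is the node subtending ((Oryza,(Xenopus,Avena,Drosophila)),(((Klebsiella,(Anas,Helarctos,Cricetus)),(Betula,(((Panthera,Oryzias,Lutra),Bufo),Vespa))),(Bacillus,((Arabidopsis,Tremarctos),(Mus,Hylobates))))).
From Xenopus up to that node: 3 branches. From Mus up to the same node: 5 branches. Total: 3 + 5 = 8.

8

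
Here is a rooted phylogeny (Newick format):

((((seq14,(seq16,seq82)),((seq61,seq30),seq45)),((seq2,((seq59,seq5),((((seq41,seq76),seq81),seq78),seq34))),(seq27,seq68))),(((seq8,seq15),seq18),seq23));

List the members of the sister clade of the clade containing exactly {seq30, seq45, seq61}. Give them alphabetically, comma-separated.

seq14, seq16, seq82

The clade containing exactly {seq30, seq45, seq61} attaches to the tree at the node subtending ((seq14,(seq16,seq82)),((seq61,seq30),seq45)).
The other lineage descending from that same node — the sister group — is (seq14,(seq16,seq82)); its 3 tips in alphabetical order are the answer.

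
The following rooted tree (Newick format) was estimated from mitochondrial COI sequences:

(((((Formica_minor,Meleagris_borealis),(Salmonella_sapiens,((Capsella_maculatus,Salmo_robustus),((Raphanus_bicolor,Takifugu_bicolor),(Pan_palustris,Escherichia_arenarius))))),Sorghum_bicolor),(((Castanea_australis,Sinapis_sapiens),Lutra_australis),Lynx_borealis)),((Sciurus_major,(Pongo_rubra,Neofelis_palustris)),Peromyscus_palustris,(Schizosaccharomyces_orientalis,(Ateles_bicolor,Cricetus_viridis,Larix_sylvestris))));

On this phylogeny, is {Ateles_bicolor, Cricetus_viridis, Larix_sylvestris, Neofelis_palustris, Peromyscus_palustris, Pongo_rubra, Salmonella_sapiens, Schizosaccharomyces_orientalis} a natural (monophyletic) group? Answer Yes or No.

No

The MRCA of the listed taxa is the root, so the smallest clade containing them is the whole tree.
That clade also contains Capsella_maculatus, Castanea_australis, Escherichia_arenarius, Formica_minor, Lutra_australis, Lynx_borealis, Meleagris_borealis, Pan_palustris, Raphanus_bicolor, Salmo_robustus, Sciurus_major, Sinapis_sapiens, Sorghum_bicolor, Takifugu_bicolor, which are not in the proposed group, so the group is not monophyletic.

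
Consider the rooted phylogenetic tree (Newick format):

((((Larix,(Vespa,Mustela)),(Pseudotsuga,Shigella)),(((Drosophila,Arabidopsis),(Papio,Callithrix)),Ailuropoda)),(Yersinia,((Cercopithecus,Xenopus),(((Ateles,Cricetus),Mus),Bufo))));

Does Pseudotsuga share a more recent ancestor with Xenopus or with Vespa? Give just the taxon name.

Vespa

The MRCA of Pseudotsuga and Vespa subtends ((Larix,(Vespa,Mustela)),(Pseudotsuga,Shigella)) (5 taxa).
The MRCA of Pseudotsuga and Xenopus is the root, subtending the entire tree (17 taxa).
The first is nested inside the second, so Pseudotsuga shares a more recent common ancestor with Vespa.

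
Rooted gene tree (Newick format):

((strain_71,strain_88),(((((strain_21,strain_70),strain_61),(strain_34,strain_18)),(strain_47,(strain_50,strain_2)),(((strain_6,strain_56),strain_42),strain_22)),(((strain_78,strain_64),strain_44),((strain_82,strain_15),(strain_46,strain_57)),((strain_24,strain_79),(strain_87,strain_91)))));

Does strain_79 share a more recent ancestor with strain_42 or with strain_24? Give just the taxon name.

strain_24

The MRCA of strain_79 and strain_24 subtends (strain_24,strain_79) (2 taxa).
The MRCA of strain_79 and strain_42 subtends (((((strain_21,strain_70),strain_61),(strain_34,strain_18)),(strain_47,(strain_50,strain_2)),(((strain_6,strain_56),strain_42),strain_22)),(((strain_78,strain_64),strain_44),((strain_82,strain_15),(strain_46,strain_57)),((strain_24,strain_79),(strain_87,strain_91)))) (23 taxa).
The first is nested inside the second, so strain_79 shares a more recent common ancestor with strain_24.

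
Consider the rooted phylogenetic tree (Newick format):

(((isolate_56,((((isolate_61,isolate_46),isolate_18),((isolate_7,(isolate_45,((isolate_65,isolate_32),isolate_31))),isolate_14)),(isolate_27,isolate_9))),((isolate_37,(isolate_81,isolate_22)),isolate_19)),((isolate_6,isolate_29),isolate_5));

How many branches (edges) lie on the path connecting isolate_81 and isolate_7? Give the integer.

The MRCA of isolate_81 and isolate_7 is the node subtending ((isolate_56,((((isolate_61,isolate_46),isolate_18),((isolate_7,(isolate_45,((isolate_65,isolate_32),isolate_31))),isolate_14)),(isolate_27,isolate_9))),((isolate_37,(isolate_81,isolate_22)),isolate_19)).
From isolate_81 up to that node: 4 branches. From isolate_7 up to the same node: 6 branches. Total: 4 + 6 = 10.

10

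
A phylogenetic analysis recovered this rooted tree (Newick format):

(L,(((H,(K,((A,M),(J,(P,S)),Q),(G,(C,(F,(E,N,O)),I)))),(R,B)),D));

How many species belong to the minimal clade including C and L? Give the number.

19

The MRCA of C and L is the root, so the clade is the entire tree.
That clade contains 19 terminal taxa: A, B, C, D, E, F, G, H, I, J, K, L, M, N, O, P, Q, R, S.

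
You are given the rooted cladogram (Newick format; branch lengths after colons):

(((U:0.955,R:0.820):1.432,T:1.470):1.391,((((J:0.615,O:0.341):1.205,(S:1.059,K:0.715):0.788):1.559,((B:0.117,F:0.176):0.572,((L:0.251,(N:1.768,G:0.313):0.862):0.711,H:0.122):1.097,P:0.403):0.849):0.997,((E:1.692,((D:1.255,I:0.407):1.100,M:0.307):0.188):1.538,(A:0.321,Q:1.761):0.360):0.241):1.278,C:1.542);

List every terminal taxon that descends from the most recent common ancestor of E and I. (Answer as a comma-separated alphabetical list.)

Tracing E: it sits inside (E,((D,I),M)).
Tracing I: it sits inside (D,I).
The smallest clade enclosing both is (E,((D,I),M)); the answer is its 4 terminal taxa in alphabetical order.

D, E, I, M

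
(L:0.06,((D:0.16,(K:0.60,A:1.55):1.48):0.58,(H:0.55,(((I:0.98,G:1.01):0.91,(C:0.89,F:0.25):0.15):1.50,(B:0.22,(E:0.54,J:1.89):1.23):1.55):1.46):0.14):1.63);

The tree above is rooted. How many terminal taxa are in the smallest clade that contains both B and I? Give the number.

7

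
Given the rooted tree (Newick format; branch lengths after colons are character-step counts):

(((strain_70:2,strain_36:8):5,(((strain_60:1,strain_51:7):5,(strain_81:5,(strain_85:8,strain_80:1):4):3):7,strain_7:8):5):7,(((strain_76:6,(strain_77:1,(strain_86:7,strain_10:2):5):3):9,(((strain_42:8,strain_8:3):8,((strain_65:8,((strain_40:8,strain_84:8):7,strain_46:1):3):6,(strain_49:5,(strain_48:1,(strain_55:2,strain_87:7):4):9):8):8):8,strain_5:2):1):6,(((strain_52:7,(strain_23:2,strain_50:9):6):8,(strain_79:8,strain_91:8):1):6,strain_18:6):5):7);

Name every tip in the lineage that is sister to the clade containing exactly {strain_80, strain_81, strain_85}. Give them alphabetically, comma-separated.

strain_51, strain_60

The clade containing exactly {strain_80, strain_81, strain_85} attaches to the tree at the node subtending ((strain_60,strain_51),(strain_81,(strain_85,strain_80))).
The other lineage descending from that same node — the sister group — is (strain_60,strain_51); its 2 tips in alphabetical order are the answer.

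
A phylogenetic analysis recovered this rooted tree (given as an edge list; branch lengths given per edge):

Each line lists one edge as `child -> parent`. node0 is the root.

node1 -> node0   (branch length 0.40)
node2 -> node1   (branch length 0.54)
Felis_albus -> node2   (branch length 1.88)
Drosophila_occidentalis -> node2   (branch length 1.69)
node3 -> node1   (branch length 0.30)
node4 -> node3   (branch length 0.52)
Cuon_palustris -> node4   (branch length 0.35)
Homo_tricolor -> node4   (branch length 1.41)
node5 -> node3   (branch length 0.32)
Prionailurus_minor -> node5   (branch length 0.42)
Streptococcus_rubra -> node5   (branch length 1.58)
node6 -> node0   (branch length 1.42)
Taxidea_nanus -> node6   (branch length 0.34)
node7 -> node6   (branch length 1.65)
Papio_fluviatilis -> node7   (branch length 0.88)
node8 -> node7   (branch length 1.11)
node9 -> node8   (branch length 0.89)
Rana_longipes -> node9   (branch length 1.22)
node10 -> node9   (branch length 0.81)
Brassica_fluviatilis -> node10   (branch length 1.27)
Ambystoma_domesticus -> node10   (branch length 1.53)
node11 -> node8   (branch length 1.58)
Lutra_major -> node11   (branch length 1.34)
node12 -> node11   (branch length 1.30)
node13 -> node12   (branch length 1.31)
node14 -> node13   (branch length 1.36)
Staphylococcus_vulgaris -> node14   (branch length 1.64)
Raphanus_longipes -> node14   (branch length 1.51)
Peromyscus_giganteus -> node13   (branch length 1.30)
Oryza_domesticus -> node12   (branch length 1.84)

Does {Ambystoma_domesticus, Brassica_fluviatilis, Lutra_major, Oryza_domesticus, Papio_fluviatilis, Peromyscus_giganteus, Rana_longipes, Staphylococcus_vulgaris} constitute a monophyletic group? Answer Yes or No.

The MRCA of the listed taxa subtends (Papio_fluviatilis,((Rana_longipes,(Brassica_fluviatilis,Ambystoma_domesticus)),(Lutra_major,(((Staphylococcus_vulgaris,Raphanus_longipes),Peromyscus_giganteus),Oryza_domesticus)))).
That clade also contains Raphanus_longipes, which is not in the proposed group, so the group is not monophyletic.

No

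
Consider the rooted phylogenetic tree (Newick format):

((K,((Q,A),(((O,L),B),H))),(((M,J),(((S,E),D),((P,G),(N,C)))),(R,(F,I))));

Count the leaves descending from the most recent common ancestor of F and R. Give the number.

3

The MRCA of F and R is the node subtending (R,(F,I)).
That clade contains 3 terminal taxa: F, I, R.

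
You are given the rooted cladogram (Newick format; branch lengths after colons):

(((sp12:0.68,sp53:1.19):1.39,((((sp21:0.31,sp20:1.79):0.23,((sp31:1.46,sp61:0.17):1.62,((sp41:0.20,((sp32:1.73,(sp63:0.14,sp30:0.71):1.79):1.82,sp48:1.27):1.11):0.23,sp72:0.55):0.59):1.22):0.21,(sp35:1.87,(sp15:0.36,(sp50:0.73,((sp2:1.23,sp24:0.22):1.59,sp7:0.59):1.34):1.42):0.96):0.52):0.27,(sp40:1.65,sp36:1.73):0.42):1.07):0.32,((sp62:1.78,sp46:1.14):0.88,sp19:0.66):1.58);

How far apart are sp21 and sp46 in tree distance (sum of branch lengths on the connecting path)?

The path runs sp21 → … → MRCA → … → sp46; the MRCA is the root of the tree.
Branch lengths along that path: 0.31 + 0.23 + 0.21 + 0.27 + 1.07 + 0.32 + 1.58 + 0.88 + 1.14 = 6.01.

6.01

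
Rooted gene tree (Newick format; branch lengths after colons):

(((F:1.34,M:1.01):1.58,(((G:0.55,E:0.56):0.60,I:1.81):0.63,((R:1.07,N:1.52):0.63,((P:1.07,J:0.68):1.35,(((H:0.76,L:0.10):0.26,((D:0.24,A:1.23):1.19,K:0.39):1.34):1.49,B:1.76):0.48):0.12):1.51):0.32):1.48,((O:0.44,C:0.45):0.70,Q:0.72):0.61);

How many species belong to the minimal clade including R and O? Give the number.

The MRCA of R and O is the root, so the clade is the entire tree.
That clade contains 18 terminal taxa: A, B, C, D, E, F, G, H, I, J, K, L, M, N, O, P, Q, R.

18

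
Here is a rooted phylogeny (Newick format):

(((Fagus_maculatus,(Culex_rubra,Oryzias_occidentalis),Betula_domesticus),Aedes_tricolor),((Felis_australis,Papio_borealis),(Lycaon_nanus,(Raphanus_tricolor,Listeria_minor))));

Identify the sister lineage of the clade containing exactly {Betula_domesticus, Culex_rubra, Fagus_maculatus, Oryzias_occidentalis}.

Aedes_tricolor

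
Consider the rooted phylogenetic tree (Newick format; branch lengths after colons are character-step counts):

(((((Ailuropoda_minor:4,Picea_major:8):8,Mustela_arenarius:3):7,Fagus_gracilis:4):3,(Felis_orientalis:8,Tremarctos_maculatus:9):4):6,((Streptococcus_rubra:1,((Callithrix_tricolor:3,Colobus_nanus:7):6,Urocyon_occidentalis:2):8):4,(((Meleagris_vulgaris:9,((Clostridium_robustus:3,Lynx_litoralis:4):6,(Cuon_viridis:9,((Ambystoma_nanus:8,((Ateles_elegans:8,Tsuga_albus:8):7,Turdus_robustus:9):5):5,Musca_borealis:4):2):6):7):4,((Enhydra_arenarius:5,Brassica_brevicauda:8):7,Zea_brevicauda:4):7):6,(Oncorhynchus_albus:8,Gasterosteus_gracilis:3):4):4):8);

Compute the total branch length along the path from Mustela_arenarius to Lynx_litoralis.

The path runs Mustela_arenarius → … → MRCA → … → Lynx_litoralis; the MRCA is the root of the tree.
Branch lengths along that path: 3 + 7 + 3 + 6 + 8 + 4 + 6 + 4 + 7 + 6 + 4 = 58.

58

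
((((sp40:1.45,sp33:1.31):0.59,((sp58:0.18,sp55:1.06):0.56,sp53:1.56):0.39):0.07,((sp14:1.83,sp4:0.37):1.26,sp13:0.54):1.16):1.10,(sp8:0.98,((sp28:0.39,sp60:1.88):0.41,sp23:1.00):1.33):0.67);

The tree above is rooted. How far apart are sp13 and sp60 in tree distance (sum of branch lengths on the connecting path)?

The path runs sp13 → … → MRCA → … → sp60; the MRCA is the root of the tree.
Branch lengths along that path: 0.54 + 1.16 + 1.10 + 0.67 + 1.33 + 0.41 + 1.88 = 7.09.

7.09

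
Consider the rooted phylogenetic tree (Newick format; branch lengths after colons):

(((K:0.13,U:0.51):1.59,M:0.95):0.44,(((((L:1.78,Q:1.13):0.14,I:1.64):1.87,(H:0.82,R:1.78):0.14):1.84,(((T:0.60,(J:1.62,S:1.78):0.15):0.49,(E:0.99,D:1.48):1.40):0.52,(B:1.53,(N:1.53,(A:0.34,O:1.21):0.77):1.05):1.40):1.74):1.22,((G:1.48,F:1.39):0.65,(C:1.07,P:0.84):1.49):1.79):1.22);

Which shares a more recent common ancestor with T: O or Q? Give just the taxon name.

The MRCA of T and O subtends (((T,(J,S)),(E,D)),(B,(N,(A,O)))) (9 taxa).
The MRCA of T and Q subtends ((((L,Q),I),(H,R)),(((T,(J,S)),(E,D)),(B,(N,(A,O))))) (14 taxa).
The first is nested inside the second, so T shares a more recent common ancestor with O.

O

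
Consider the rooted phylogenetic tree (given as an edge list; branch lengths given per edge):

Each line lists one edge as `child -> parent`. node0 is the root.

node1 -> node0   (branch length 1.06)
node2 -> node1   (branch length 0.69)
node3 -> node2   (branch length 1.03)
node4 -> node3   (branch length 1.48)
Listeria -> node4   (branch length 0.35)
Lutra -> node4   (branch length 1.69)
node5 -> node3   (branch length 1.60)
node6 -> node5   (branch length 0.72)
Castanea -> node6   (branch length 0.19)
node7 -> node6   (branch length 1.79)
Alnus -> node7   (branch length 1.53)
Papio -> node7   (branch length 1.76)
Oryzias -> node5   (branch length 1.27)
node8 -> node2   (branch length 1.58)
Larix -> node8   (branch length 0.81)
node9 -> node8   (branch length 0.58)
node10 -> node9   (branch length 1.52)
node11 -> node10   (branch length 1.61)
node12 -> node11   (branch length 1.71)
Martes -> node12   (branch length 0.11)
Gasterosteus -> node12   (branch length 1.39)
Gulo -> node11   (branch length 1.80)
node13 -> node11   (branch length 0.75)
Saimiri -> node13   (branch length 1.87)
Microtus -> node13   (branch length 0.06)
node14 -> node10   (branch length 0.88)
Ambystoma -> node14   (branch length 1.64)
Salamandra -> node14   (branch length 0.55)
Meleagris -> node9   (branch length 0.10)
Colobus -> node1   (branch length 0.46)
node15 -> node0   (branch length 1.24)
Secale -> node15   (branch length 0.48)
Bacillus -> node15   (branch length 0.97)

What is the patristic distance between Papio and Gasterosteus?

15.29

The path runs Papio → … → MRCA → … → Gasterosteus; the MRCA is the node subtending (((Listeria,Lutra),((Castanea,(Alnus,Papio)),Oryzias)),(Larix,((((Martes,Gasterosteus),Gulo,(Saimiri,Microtus)),(Ambystoma,Salamandra)),Meleagris))).
Branch lengths along that path: 1.76 + 1.79 + 0.72 + 1.60 + 1.03 + 1.58 + 0.58 + 1.52 + 1.61 + 1.71 + 1.39 = 15.29.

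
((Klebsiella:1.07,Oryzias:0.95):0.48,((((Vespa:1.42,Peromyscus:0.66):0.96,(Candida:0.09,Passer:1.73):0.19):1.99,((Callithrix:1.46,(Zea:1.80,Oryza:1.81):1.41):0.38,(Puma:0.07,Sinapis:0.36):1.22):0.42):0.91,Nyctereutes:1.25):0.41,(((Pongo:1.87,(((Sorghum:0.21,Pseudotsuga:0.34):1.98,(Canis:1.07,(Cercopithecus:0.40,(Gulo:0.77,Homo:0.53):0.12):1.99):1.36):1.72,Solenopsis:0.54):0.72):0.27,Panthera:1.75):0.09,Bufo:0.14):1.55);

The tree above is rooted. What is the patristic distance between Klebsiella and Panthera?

4.94

The path runs Klebsiella → … → MRCA → … → Panthera; the MRCA is the root of the tree.
Branch lengths along that path: 1.07 + 0.48 + 1.55 + 0.09 + 1.75 = 4.94.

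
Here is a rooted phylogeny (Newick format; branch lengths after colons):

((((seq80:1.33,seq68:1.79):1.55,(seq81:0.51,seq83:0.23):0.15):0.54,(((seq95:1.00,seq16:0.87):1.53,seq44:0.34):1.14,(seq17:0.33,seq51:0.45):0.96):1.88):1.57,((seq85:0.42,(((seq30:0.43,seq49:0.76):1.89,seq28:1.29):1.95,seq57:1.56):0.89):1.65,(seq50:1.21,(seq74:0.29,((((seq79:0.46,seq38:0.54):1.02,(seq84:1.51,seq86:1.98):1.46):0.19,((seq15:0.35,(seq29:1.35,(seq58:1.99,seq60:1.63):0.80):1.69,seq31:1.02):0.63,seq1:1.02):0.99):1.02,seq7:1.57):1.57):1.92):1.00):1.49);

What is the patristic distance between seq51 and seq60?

The path runs seq51 → … → MRCA → … → seq60; the MRCA is the root of the tree.
Branch lengths along that path: 0.45 + 0.96 + 1.88 + 1.57 + 1.49 + 1.00 + 1.92 + 1.57 + 1.02 + 0.99 + 0.63 + 1.69 + 0.80 + 1.63 = 17.60.

17.60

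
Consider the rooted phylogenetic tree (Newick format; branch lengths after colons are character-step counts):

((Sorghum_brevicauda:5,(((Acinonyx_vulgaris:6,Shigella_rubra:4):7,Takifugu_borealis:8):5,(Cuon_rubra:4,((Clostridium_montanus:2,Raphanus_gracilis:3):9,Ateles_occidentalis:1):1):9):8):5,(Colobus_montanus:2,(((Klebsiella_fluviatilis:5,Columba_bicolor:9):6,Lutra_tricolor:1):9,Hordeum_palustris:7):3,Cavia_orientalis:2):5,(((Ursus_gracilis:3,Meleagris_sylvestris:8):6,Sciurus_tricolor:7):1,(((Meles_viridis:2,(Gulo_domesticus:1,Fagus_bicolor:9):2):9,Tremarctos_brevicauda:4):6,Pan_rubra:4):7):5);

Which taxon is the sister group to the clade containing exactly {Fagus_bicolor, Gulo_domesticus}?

The clade containing exactly {Fagus_bicolor, Gulo_domesticus} attaches to the tree at the node subtending (Meles_viridis,(Gulo_domesticus,Fagus_bicolor)).
The other lineage descending from that same node — the sister group — is the single tip Meles_viridis.

Meles_viridis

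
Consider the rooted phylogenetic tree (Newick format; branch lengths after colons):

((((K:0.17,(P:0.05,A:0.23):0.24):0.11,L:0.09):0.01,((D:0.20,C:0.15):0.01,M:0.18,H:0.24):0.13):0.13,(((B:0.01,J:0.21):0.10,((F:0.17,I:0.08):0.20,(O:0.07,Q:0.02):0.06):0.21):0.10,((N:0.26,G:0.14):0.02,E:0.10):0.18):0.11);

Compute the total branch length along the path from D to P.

The path runs D → … → MRCA → … → P; the MRCA is the node subtending (((K,(P,A)),L),((D,C),M,H)).
Branch lengths along that path: 0.20 + 0.01 + 0.13 + 0.01 + 0.11 + 0.24 + 0.05 = 0.75.

0.75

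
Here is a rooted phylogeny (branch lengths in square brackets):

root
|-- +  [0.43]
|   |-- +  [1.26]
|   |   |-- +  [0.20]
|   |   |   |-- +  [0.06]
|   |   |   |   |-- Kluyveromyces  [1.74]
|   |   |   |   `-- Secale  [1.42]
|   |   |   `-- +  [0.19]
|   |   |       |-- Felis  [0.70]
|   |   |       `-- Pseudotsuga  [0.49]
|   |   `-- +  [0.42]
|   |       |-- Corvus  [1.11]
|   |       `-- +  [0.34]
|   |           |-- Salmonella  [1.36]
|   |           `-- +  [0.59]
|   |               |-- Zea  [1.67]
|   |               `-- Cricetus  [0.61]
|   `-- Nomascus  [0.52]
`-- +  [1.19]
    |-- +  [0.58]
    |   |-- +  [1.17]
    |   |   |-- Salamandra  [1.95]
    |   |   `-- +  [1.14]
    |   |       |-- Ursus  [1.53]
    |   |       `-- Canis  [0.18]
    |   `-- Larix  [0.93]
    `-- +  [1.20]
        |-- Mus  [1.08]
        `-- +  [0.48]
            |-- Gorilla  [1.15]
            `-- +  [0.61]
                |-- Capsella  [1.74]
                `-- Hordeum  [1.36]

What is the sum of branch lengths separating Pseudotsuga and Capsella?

The path runs Pseudotsuga → … → MRCA → … → Capsella; the MRCA is the root of the tree.
Branch lengths along that path: 0.49 + 0.19 + 0.20 + 1.26 + 0.43 + 1.19 + 1.20 + 0.48 + 0.61 + 1.74 = 7.79.

7.79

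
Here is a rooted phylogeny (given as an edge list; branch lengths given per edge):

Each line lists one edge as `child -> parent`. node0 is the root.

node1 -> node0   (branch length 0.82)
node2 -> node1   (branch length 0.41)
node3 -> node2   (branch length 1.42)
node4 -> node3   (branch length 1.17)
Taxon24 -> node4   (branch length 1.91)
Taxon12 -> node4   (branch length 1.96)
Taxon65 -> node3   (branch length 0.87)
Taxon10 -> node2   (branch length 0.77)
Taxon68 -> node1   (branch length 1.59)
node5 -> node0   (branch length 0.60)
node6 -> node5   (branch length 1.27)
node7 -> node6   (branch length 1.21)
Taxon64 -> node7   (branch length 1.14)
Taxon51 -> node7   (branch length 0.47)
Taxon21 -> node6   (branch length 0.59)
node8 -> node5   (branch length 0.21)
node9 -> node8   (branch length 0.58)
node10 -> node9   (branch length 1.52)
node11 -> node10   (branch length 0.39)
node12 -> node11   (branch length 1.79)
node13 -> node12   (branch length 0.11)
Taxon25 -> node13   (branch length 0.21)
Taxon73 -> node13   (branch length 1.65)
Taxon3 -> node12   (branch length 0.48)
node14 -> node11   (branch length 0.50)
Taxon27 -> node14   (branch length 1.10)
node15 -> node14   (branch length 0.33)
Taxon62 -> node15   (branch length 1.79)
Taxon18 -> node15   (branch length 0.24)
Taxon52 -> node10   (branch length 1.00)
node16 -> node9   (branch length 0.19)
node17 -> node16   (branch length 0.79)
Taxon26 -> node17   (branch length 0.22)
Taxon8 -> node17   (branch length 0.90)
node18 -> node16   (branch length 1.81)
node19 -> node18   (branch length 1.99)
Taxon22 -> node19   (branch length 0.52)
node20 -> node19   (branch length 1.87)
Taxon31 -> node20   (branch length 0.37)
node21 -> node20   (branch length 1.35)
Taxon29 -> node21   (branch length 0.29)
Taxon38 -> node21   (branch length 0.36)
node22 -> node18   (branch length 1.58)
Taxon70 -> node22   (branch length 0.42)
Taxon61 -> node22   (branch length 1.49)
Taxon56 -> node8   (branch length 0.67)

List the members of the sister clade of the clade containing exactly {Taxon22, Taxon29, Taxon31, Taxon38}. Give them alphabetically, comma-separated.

Taxon61, Taxon70

The clade containing exactly {Taxon22, Taxon29, Taxon31, Taxon38} attaches to the tree at the node subtending ((Taxon22,(Taxon31,(Taxon29,Taxon38))),(Taxon70,Taxon61)).
The other lineage descending from that same node — the sister group — is (Taxon70,Taxon61); its 2 tips in alphabetical order are the answer.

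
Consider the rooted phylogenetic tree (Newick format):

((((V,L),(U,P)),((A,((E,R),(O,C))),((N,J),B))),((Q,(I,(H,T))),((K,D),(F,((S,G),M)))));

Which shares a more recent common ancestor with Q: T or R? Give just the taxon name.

The MRCA of Q and T subtends (Q,(I,(H,T))) (4 taxa).
The MRCA of Q and R is the root, subtending the entire tree (22 taxa).
The first is nested inside the second, so Q shares a more recent common ancestor with T.

T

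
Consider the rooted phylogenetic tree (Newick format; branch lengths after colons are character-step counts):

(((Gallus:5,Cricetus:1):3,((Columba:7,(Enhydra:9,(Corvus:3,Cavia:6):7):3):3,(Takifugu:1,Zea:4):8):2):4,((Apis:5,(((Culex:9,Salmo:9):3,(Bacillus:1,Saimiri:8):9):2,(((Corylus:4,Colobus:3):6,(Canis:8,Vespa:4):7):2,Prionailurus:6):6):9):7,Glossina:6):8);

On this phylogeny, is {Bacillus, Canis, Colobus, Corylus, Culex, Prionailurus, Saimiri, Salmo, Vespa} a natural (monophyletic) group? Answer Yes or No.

The most recent common ancestor of these taxa subtends (((Culex,Salmo),(Bacillus,Saimiri)),(((Corylus,Colobus),(Canis,Vespa)),Prionailurus)).
That clade has exactly 9 tips — every listed taxon and nothing else — so the group is monophyletic.

Yes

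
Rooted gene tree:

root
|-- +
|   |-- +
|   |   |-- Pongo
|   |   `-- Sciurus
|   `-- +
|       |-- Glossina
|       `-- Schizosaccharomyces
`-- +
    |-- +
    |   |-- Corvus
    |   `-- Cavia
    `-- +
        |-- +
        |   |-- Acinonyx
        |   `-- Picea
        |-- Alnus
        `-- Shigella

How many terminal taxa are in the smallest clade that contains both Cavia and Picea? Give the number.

The MRCA of Cavia and Picea is the node subtending ((Corvus,Cavia),((Acinonyx,Picea),Alnus,Shigella)).
That clade contains 6 terminal taxa: Acinonyx, Alnus, Cavia, Corvus, Picea, Shigella.

6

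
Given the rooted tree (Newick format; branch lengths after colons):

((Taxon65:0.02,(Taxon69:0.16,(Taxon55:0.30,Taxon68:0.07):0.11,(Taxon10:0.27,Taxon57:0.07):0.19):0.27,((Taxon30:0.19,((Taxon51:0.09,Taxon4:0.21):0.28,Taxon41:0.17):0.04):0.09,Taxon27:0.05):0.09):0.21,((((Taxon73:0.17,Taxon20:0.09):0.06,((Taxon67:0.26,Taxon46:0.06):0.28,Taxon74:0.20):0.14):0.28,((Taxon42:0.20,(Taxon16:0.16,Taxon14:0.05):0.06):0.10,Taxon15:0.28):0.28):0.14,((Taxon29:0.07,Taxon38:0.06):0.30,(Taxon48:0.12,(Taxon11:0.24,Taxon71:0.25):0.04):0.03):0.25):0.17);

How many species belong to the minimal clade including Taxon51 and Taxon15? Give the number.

The MRCA of Taxon51 and Taxon15 is the root, so the clade is the entire tree.
That clade contains 25 terminal taxa: Taxon10, Taxon11, Taxon14, Taxon15, Taxon16, Taxon20, Taxon27, Taxon29, Taxon30, Taxon38, Taxon4, Taxon41, Taxon42, Taxon46, Taxon48, Taxon51, Taxon55, Taxon57, Taxon65, Taxon67, Taxon68, Taxon69, Taxon71, Taxon73, Taxon74.

25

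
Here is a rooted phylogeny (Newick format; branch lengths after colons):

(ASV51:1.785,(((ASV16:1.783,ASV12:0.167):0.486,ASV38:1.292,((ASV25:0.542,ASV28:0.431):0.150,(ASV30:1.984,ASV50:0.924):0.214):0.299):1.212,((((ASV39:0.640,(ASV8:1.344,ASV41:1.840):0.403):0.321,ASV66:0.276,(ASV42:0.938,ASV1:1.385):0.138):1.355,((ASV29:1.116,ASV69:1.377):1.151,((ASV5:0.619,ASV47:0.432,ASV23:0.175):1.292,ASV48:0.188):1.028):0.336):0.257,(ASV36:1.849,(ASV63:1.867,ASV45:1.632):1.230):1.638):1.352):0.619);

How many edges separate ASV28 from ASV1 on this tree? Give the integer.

The MRCA of ASV28 and ASV1 is the node subtending (((ASV16,ASV12),ASV38,((ASV25,ASV28),(ASV30,ASV50))),((((ASV39,(ASV8,ASV41)),ASV66,(ASV42,ASV1)),((ASV29,ASV69),((ASV5,ASV47,ASV23),ASV48))),(ASV36,(ASV63,ASV45)))).
From ASV28 up to that node: 4 branches. From ASV1 up to the same node: 5 branches. Total: 4 + 5 = 9.

9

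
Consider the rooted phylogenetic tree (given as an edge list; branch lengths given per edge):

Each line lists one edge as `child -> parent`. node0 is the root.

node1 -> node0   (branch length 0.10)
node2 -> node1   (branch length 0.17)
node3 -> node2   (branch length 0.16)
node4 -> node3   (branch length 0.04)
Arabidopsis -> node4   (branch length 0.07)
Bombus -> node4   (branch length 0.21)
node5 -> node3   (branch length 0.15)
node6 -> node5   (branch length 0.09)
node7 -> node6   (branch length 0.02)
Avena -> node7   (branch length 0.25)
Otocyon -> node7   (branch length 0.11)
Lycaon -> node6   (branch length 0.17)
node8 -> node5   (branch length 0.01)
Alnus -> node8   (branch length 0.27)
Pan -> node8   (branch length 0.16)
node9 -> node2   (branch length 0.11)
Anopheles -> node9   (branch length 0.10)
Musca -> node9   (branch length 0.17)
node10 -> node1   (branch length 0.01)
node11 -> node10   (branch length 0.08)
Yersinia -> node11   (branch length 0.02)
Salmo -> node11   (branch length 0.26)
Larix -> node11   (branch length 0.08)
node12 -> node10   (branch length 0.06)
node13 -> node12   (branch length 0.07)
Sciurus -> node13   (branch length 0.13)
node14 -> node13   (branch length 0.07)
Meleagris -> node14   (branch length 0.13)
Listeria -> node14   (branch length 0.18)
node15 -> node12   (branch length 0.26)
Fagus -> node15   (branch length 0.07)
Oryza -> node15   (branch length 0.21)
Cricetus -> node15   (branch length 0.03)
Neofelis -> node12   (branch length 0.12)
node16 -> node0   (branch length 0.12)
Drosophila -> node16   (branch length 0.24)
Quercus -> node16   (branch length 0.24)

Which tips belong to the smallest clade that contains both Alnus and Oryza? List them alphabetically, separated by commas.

Alnus, Anopheles, Arabidopsis, Avena, Bombus, Cricetus, Fagus, Larix, Listeria, Lycaon, Meleagris, Musca, Neofelis, Oryza, Otocyon, Pan, Salmo, Sciurus, Yersinia

Tracing Alnus: it sits inside (Alnus,Pan).
Tracing Oryza: it sits inside (Fagus,Oryza,Cricetus).
The smallest clade enclosing both is ((((Arabidopsis,Bombus),(((Avena,Otocyon),Lycaon),(Alnus,Pan))),(Anopheles,Musca)),((Yersinia,Salmo,Larix),((Sciurus,(Meleagris,Listeria)),(Fagus,Oryza,Cricetus),Neofelis))); the answer is its 19 terminal taxa in alphabetical order.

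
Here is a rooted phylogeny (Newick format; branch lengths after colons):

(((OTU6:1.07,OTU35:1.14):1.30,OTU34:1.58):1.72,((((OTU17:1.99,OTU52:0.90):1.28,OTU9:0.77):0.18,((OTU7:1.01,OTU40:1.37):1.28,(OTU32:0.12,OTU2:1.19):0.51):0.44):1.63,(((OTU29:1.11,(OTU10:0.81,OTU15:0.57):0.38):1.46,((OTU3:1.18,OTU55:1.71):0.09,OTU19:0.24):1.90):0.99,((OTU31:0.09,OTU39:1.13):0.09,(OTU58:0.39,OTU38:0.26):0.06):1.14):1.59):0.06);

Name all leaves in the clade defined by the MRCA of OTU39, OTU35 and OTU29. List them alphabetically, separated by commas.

Tracing OTU39: it sits inside (OTU31,OTU39).
Tracing OTU35: it sits inside (OTU6,OTU35).
Tracing OTU29: it sits inside (OTU29,(OTU10,OTU15)).
The smallest clade enclosing all 3 is the whole tree (their MRCA is the root), so the answer is all 20 tips in alphabetical order.

OTU10, OTU15, OTU17, OTU19, OTU2, OTU29, OTU3, OTU31, OTU32, OTU34, OTU35, OTU38, OTU39, OTU40, OTU52, OTU55, OTU58, OTU6, OTU7, OTU9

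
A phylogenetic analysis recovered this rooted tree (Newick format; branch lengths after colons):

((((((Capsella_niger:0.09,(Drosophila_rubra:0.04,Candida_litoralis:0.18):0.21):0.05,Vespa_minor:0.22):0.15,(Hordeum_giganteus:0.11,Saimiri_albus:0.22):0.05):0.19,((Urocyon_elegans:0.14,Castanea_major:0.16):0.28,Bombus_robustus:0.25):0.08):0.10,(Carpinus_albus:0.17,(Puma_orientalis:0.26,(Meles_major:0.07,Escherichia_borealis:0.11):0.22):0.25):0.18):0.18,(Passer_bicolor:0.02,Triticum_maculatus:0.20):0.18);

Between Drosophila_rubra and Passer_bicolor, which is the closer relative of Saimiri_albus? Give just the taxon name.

Drosophila_rubra

The MRCA of Saimiri_albus and Drosophila_rubra subtends (((Capsella_niger,(Drosophila_rubra,Candida_litoralis)),Vespa_minor),(Hordeum_giganteus,Saimiri_albus)) (6 taxa).
The MRCA of Saimiri_albus and Passer_bicolor is the root, subtending the entire tree (15 taxa).
The first is nested inside the second, so Saimiri_albus shares a more recent common ancestor with Drosophila_rubra.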